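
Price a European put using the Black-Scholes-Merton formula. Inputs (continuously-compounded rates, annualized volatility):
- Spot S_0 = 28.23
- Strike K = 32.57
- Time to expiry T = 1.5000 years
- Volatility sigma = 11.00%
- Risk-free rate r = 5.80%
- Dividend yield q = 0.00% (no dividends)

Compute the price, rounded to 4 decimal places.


Answer: Price = 2.5055

Derivation:
d1 = (ln(S/K) + (r - q + 0.5*sigma^2) * T) / (sigma * sqrt(T)) = -0.34835735
d2 = d1 - sigma * sqrt(T) = -0.48307929
exp(-rT) = 0.91667710; exp(-qT) = 1.00000000
P = K * exp(-rT) * N(-d2) - S_0 * exp(-qT) * N(-d1)
N(-d1) = 0.63621409; N(-d2) = 0.68548028
P = 32.5700 * 0.91667710 * 0.68548028 - 28.2300 * 1.00000000 * 0.63621409 = 2.5055


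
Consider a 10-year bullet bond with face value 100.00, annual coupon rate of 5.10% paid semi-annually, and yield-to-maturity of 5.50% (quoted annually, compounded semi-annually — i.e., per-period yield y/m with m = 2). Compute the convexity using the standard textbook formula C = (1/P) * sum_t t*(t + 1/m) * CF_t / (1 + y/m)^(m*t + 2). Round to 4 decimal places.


Coupon per period c = face * coupon_rate / m = 2.550000
Periods per year m = 2; per-period yield y/m = 0.027500
Number of cashflows N = 20
Cashflows (t years, CF_t, discount factor 1/(1+y/m)^(m*t), PV):
  t = 0.5000: CF_t = 2.550000, DF = 0.973236, PV = 2.481752
  t = 1.0000: CF_t = 2.550000, DF = 0.947188, PV = 2.415330
  t = 1.5000: CF_t = 2.550000, DF = 0.921838, PV = 2.350686
  t = 2.0000: CF_t = 2.550000, DF = 0.897166, PV = 2.287773
  t = 2.5000: CF_t = 2.550000, DF = 0.873154, PV = 2.226543
  t = 3.0000: CF_t = 2.550000, DF = 0.849785, PV = 2.166952
  t = 3.5000: CF_t = 2.550000, DF = 0.827041, PV = 2.108955
  t = 4.0000: CF_t = 2.550000, DF = 0.804906, PV = 2.052511
  t = 4.5000: CF_t = 2.550000, DF = 0.783364, PV = 1.997578
  t = 5.0000: CF_t = 2.550000, DF = 0.762398, PV = 1.944115
  t = 5.5000: CF_t = 2.550000, DF = 0.741993, PV = 1.892082
  t = 6.0000: CF_t = 2.550000, DF = 0.722134, PV = 1.841443
  t = 6.5000: CF_t = 2.550000, DF = 0.702807, PV = 1.792158
  t = 7.0000: CF_t = 2.550000, DF = 0.683997, PV = 1.744193
  t = 7.5000: CF_t = 2.550000, DF = 0.665691, PV = 1.697511
  t = 8.0000: CF_t = 2.550000, DF = 0.647874, PV = 1.652079
  t = 8.5000: CF_t = 2.550000, DF = 0.630535, PV = 1.607863
  t = 9.0000: CF_t = 2.550000, DF = 0.613659, PV = 1.564830
  t = 9.5000: CF_t = 2.550000, DF = 0.597235, PV = 1.522949
  t = 10.0000: CF_t = 102.550000, DF = 0.581251, PV = 59.607246
Price P = sum_t PV_t = 96.954550
Convexity numerator sum_t t*(t + 1/m) * CF_t / (1+y/m)^(m*t + 2):
  t = 0.5000: term = 1.175343
  t = 1.0000: term = 3.431659
  t = 1.5000: term = 6.679628
  t = 2.0000: term = 10.834758
  t = 2.5000: term = 15.817164
  t = 3.0000: term = 21.551368
  t = 3.5000: term = 27.966089
  t = 4.0000: term = 34.994064
  t = 4.5000: term = 42.571854
  t = 5.0000: term = 50.639675
  t = 5.5000: term = 59.141226
  t = 6.0000: term = 68.023529
  t = 6.5000: term = 77.236773
  t = 7.0000: term = 86.734164
  t = 7.5000: term = 96.471784
  t = 8.0000: term = 106.408456
  t = 8.5000: term = 116.505609
  t = 9.0000: term = 126.727155
  t = 9.5000: term = 137.039367
  t = 10.0000: term = 5928.225180
Convexity = (1/P) * sum = 7018.174845 / 96.954550 = 72.386235

Answer: Convexity = 72.3862


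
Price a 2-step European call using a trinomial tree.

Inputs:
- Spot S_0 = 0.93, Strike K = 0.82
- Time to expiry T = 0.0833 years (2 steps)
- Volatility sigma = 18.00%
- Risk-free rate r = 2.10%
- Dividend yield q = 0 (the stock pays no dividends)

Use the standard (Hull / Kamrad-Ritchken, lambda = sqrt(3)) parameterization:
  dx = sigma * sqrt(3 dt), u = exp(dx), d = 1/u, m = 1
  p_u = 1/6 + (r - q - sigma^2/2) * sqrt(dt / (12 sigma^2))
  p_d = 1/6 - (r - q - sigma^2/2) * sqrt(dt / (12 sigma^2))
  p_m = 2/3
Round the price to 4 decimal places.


Answer: Price = V(0,0) = 0.1115

Derivation:
dt = T/N = 0.041650; dx = sigma*sqrt(3*dt) = 0.063627
u = exp(dx) = 1.065695; d = 1/u = 0.938355
p_u = 0.168238, p_m = 0.666667, p_d = 0.165096
Discount per step: exp(-r*dt) = 0.999126
Stock lattice S(k, j) with j the centered position index:
  k=0: S(0,+0) = 0.9300
  k=1: S(1,-1) = 0.8727; S(1,+0) = 0.9300; S(1,+1) = 0.9911
  k=2: S(2,-2) = 0.8189; S(2,-1) = 0.8727; S(2,+0) = 0.9300; S(2,+1) = 0.9911; S(2,+2) = 1.0562
Terminal payoffs V(N, j) = max(S_T - K, 0):
  V(2,-2) = 0.000000; V(2,-1) = 0.052670; V(2,+0) = 0.110000; V(2,+1) = 0.171096; V(2,+2) = 0.236206
Backward induction: V(k, j) = exp(-r*dt) * [p_u * V(k+1, j+1) + p_m * V(k+1, j) + p_d * V(k+1, j-1)]
  V(1,-1) = exp(-r*dt) * [p_u*0.110000 + p_m*0.052670 + p_d*0.000000] = 0.053573
  V(1,+0) = exp(-r*dt) * [p_u*0.171096 + p_m*0.110000 + p_d*0.052670] = 0.110717
  V(1,+1) = exp(-r*dt) * [p_u*0.236206 + p_m*0.171096 + p_d*0.110000] = 0.171813
  V(0,+0) = exp(-r*dt) * [p_u*0.171813 + p_m*0.110717 + p_d*0.053573] = 0.111464


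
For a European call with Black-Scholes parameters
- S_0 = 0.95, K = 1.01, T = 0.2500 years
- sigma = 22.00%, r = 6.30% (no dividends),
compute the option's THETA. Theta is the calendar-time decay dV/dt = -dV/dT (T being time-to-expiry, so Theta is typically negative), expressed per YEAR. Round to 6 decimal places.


Answer: Theta = -0.098211

Derivation:
d1 = -0.3585784113; d2 = -0.4685784113
phi(d1) = 0.3741016333; exp(-qT) = 1.0000000000; exp(-rT) = 0.9843733826
Theta = -S*exp(-qT)*phi(d1)*sigma/(2*sqrt(T)) - r*K*exp(-rT)*N(d2) + q*S*exp(-qT)*N(d1)
N(d1) = 0.3599552497; N(d2) = 0.3196855058; sqrt(T) = 0.5000000000
Term 1 = -0.9500 * 1.0000000000 * 0.3741016333 * 0.2200 / (2 * 0.5000000000) = -0.0781872414
Term 2 = -0.0630 * 1.0100 * 0.9843733826 * 0.3196855058 = -0.0200237185
Term 3 = 0 (no dividend yield, q = 0)
Theta = -0.0781872414 + (-0.0200237185) + (0.0000000000) = -0.098211


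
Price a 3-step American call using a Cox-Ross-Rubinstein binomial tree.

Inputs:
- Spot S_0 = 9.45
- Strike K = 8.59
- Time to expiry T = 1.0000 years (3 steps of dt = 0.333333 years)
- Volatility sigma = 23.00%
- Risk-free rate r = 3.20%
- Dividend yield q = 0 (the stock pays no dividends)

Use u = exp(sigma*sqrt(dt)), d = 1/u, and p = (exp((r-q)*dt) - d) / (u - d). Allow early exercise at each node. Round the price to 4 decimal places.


dt = T/N = 0.333333
u = exp(sigma*sqrt(dt)) = 1.142011; d = 1/u = 0.875648
p = (exp((r-q)*dt) - d) / (u - d) = 0.507111
Discount per step: exp(-r*dt) = 0.989390
Stock lattice S(k, i) with i counting down-moves:
  k=0: S(0,0) = 9.4500
  k=1: S(1,0) = 10.7920; S(1,1) = 8.2749
  k=2: S(2,0) = 12.3246; S(2,1) = 9.4500; S(2,2) = 7.2459
  k=3: S(3,0) = 14.0748; S(3,1) = 10.7920; S(3,2) = 8.2749; S(3,3) = 6.3448
Terminal payoffs V(N, i) = max(S_T - K, 0):
  V(3,0) = 5.484807; V(3,1) = 2.202002; V(3,2) = 0.000000; V(3,3) = 0.000000
Backward induction: V(k, i) = exp(-r*dt) * [p * V(k+1, i) + (1-p) * V(k+1, i+1)]; then take max(V_cont, immediate exercise) for American.
  V(2,0) = exp(-r*dt) * [p*5.484807 + (1-p)*2.202002] = 3.825722; exercise = 3.734583; V(2,0) = max -> 3.825722
  V(2,1) = exp(-r*dt) * [p*2.202002 + (1-p)*0.000000] = 1.104812; exercise = 0.860000; V(2,1) = max -> 1.104812
  V(2,2) = exp(-r*dt) * [p*0.000000 + (1-p)*0.000000] = 0.000000; exercise = 0.000000; V(2,2) = max -> 0.000000
  V(1,0) = exp(-r*dt) * [p*3.825722 + (1-p)*1.104812] = 2.458254; exercise = 2.202002; V(1,0) = max -> 2.458254
  V(1,1) = exp(-r*dt) * [p*1.104812 + (1-p)*0.000000] = 0.554318; exercise = 0.000000; V(1,1) = max -> 0.554318
  V(0,0) = exp(-r*dt) * [p*2.458254 + (1-p)*0.554318] = 1.503700; exercise = 0.860000; V(0,0) = max -> 1.503700

Answer: Price = V(0,0) = 1.5037


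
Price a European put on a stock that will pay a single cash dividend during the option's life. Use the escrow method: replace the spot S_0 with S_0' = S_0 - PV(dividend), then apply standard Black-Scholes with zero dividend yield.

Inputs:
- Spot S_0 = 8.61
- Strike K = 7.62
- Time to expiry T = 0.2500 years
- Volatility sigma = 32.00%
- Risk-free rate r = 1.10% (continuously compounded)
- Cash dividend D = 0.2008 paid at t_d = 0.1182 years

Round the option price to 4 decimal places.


PV(D) = D * exp(-r * t_d) = 0.2008 * 0.99870064 = 0.20053909
S_0' = S_0 - PV(D) = 8.6100 - 0.20053909 = 8.40946091
d1 = (ln(S_0'/K) + (r + sigma^2/2)*T) / (sigma*sqrt(T)) = 0.71331876
d2 = d1 - sigma*sqrt(T) = 0.55331876
exp(-rT) = 0.99725378
N(-d1) = 0.23782427; N(-d2) = 0.29002258
P = K * exp(-rT) * N(-d2) - S_0' * N(-d1) = 7.6200 * 0.99725378 * 0.29002258 - 8.40946091 * 0.23782427 = 0.2039

Answer: Price = 0.2039


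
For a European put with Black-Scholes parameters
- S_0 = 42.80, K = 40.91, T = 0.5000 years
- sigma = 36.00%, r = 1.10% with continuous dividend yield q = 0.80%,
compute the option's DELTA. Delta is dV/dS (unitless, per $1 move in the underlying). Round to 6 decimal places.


Answer: Delta = -0.376547

Derivation:
d1 = 0.3105910386; d2 = 0.0560325974
phi(d1) = 0.3801566289; exp(-qT) = 0.9960079893; exp(-rT) = 0.9945150973
N(-d1) = 0.3780557703
Delta = -exp(-qT) * N(-d1) = -0.9960079893 * 0.3780557703 = -0.376547


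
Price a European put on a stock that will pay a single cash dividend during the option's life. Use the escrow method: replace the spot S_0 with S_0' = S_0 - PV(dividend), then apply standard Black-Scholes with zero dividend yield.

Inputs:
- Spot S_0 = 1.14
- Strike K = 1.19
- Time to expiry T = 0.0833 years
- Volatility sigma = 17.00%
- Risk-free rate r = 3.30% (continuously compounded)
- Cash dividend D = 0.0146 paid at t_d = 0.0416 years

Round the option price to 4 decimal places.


PV(D) = D * exp(-r * t_d) = 0.0146 * 0.99862814 = 0.01457997
S_0' = S_0 - PV(D) = 1.1400 - 0.01457997 = 1.12542003
d1 = (ln(S_0'/K) + (r + sigma^2/2)*T) / (sigma*sqrt(T)) = -1.05664817
d2 = d1 - sigma*sqrt(T) = -1.10571313
exp(-rT) = 0.99725487
N(-d1) = 0.85466391; N(-d2) = 0.86557465
P = K * exp(-rT) * N(-d2) - S_0' * N(-d1) = 1.1900 * 0.99725487 * 0.86557465 - 1.12542003 * 0.85466391 = 0.0654

Answer: Price = 0.0654


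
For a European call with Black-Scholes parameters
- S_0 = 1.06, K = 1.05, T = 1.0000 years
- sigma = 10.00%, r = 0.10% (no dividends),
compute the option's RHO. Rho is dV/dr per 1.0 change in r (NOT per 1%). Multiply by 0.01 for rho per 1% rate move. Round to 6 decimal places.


Answer: Rho = 0.547391

Derivation:
d1 = 0.1547874395; d2 = 0.0547874395
phi(d1) = 0.3941916333; exp(-qT) = 1.0000000000; exp(-rT) = 0.9990004998
N(d2) = 0.5218460964
Rho = K*T*exp(-rT)*N(d2) = 1.0500 * 1.0000 * 0.9990004998 * 0.5218460964 = 0.547391


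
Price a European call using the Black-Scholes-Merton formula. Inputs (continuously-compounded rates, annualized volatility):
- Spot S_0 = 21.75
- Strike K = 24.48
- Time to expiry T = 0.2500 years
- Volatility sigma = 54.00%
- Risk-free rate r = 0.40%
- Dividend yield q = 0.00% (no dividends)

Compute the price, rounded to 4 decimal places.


d1 = (ln(S/K) + (r - q + 0.5*sigma^2) * T) / (sigma * sqrt(T)) = -0.29923222
d2 = d1 - sigma * sqrt(T) = -0.56923222
exp(-rT) = 0.99900050; exp(-qT) = 1.00000000
C = S_0 * exp(-qT) * N(d1) - K * exp(-rT) * N(d2)
N(d1) = 0.38238143; N(d2) = 0.28459928
C = 21.7500 * 1.00000000 * 0.38238143 - 24.4800 * 0.99900050 * 0.28459928 = 1.3568

Answer: Price = 1.3568


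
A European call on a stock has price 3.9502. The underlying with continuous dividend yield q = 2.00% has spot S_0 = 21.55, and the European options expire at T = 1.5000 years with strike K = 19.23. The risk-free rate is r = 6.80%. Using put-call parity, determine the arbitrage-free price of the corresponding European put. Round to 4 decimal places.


Answer: Put price = 0.4024

Derivation:
Put-call parity: C - P = S_0 * exp(-qT) - K * exp(-rT).
S_0 * exp(-qT) = 21.5500 * 0.97044553 = 20.91310125
K * exp(-rT) = 19.2300 * 0.90302955 = 17.36525828
P = C - S*exp(-qT) + K*exp(-rT)
P = 3.9502 - 20.91310125 + 17.36525828 = 0.4024


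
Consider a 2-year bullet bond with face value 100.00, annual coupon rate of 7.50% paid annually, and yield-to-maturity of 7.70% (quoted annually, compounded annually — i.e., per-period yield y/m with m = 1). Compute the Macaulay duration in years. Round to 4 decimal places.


Coupon per period c = face * coupon_rate / m = 7.500000
Periods per year m = 1; per-period yield y/m = 0.077000
Number of cashflows N = 2
Cashflows (t years, CF_t, discount factor 1/(1+y/m)^(m*t), PV):
  t = 1.0000: CF_t = 7.500000, DF = 0.928505, PV = 6.963788
  t = 2.0000: CF_t = 107.500000, DF = 0.862122, PV = 92.678086
Price P = sum_t PV_t = 99.641875
Macaulay numerator sum_t t * PV_t:
  t * PV_t at t = 1.0000: 6.963788
  t * PV_t at t = 2.0000: 185.356173
Macaulay duration D = (sum_t t * PV_t) / P = 192.319961 / 99.641875 = 1.930112

Answer: Macaulay duration = 1.9301 years


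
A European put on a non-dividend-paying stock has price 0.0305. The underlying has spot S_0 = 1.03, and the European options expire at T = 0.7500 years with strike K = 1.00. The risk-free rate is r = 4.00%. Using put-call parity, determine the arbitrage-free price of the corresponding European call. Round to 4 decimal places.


Answer: Call price = 0.0901

Derivation:
Put-call parity: C - P = S_0 * exp(-qT) - K * exp(-rT).
S_0 * exp(-qT) = 1.0300 * 1.00000000 = 1.03000000
K * exp(-rT) = 1.0000 * 0.97044553 = 0.97044553
C = P + S*exp(-qT) - K*exp(-rT)
C = 0.0305 + 1.03000000 - 0.97044553 = 0.0901


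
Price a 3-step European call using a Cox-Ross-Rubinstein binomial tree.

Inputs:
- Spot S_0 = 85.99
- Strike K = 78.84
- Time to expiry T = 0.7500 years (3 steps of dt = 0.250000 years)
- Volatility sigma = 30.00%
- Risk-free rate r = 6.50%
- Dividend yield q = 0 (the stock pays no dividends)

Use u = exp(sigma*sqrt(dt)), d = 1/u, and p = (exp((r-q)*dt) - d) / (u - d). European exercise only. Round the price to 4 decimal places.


dt = T/N = 0.250000
u = exp(sigma*sqrt(dt)) = 1.161834; d = 1/u = 0.860708
p = (exp((r-q)*dt) - d) / (u - d) = 0.516975
Discount per step: exp(-r*dt) = 0.983881
Stock lattice S(k, i) with i counting down-moves:
  k=0: S(0,0) = 85.9900
  k=1: S(1,0) = 99.9061; S(1,1) = 74.0123
  k=2: S(2,0) = 116.0744; S(2,1) = 85.9900; S(2,2) = 63.7030
  k=3: S(3,0) = 134.8592; S(3,1) = 99.9061; S(3,2) = 74.0123; S(3,3) = 54.8296
Terminal payoffs V(N, i) = max(S_T - K, 0):
  V(3,0) = 56.019165; V(3,1) = 21.066127; V(3,2) = 0.000000; V(3,3) = 0.000000
Backward induction: V(k, i) = exp(-r*dt) * [p * V(k+1, i) + (1-p) * V(k+1, i+1)].
  V(2,0) = exp(-r*dt) * [p*56.019165 + (1-p)*21.066127] = 38.505156
  V(2,1) = exp(-r*dt) * [p*21.066127 + (1-p)*0.000000] = 10.715119
  V(2,2) = exp(-r*dt) * [p*0.000000 + (1-p)*0.000000] = 0.000000
  V(1,0) = exp(-r*dt) * [p*38.505156 + (1-p)*10.715119] = 24.677589
  V(1,1) = exp(-r*dt) * [p*10.715119 + (1-p)*0.000000] = 5.450161
  V(0,0) = exp(-r*dt) * [p*24.677589 + (1-p)*5.450161] = 15.142191

Answer: Price = V(0,0) = 15.1422


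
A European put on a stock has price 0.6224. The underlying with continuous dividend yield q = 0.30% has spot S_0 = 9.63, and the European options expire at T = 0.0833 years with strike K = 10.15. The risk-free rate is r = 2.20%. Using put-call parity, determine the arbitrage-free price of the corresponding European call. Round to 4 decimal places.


Put-call parity: C - P = S_0 * exp(-qT) - K * exp(-rT).
S_0 * exp(-qT) = 9.6300 * 0.99975013 = 9.62759376
K * exp(-rT) = 10.1500 * 0.99816908 = 10.13141614
C = P + S*exp(-qT) - K*exp(-rT)
C = 0.6224 + 9.62759376 - 10.13141614 = 0.1186

Answer: Call price = 0.1186


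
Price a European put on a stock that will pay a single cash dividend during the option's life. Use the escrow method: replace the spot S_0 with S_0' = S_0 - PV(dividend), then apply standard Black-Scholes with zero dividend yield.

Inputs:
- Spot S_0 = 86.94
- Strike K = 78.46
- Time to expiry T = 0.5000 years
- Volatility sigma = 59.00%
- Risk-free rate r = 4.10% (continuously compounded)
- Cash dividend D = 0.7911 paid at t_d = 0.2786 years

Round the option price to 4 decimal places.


Answer: Price = 9.3166

Derivation:
PV(D) = D * exp(-r * t_d) = 0.7911 * 0.98864239 = 0.78211499
S_0' = S_0 - PV(D) = 86.9400 - 0.78211499 = 86.15788501
d1 = (ln(S_0'/K) + (r + sigma^2/2)*T) / (sigma*sqrt(T)) = 0.48207315
d2 = d1 - sigma*sqrt(T) = 0.06488015
exp(-rT) = 0.97970870
N(-d1) = 0.31487699; N(-d2) = 0.47413471
P = K * exp(-rT) * N(-d2) - S_0' * N(-d1) = 78.4600 * 0.97970870 * 0.47413471 - 86.15788501 * 0.31487699 = 9.3166


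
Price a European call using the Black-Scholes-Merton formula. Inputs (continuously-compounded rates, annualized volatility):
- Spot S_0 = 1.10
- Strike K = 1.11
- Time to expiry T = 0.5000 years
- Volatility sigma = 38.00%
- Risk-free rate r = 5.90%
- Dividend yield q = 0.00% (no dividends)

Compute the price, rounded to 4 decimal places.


d1 = (ln(S/K) + (r - q + 0.5*sigma^2) * T) / (sigma * sqrt(T)) = 0.21045792
d2 = d1 - sigma * sqrt(T) = -0.05824266
exp(-rT) = 0.97093088; exp(-qT) = 1.00000000
C = S_0 * exp(-qT) * N(d1) - K * exp(-rT) * N(d2)
N(d1) = 0.58334485; N(d2) = 0.47677767
C = 1.1000 * 1.00000000 * 0.58334485 - 1.1100 * 0.97093088 * 0.47677767 = 0.1278

Answer: Price = 0.1278


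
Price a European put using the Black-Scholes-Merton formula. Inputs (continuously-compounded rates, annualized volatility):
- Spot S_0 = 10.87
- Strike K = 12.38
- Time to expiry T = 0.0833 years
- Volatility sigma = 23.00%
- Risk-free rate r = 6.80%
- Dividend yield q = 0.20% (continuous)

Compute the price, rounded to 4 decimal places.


Answer: Price = 1.4509

Derivation:
d1 = (ln(S/K) + (r - q + 0.5*sigma^2) * T) / (sigma * sqrt(T)) = -1.84348890
d2 = d1 - sigma * sqrt(T) = -1.90987090
exp(-rT) = 0.99435161; exp(-qT) = 0.99983341
P = K * exp(-rT) * N(-d2) - S_0 * exp(-qT) * N(-d1)
N(-d1) = 0.96737117; N(-d2) = 0.97192508
P = 12.3800 * 0.99435161 * 0.97192508 - 10.8700 * 0.99983341 * 0.96737117 = 1.4509


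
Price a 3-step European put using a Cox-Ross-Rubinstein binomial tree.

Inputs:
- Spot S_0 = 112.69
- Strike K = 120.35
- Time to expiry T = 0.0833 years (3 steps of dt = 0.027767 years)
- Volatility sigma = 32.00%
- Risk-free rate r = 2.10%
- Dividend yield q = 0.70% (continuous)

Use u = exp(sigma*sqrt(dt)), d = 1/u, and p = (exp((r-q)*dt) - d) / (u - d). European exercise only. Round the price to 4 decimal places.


Answer: Price = V(0,0) = 8.9143

Derivation:
dt = T/N = 0.027767
u = exp(sigma*sqrt(dt)) = 1.054770; d = 1/u = 0.948074
p = (exp((r-q)*dt) - d) / (u - d) = 0.490317
Discount per step: exp(-r*dt) = 0.999417
Stock lattice S(k, i) with i counting down-moves:
  k=0: S(0,0) = 112.6900
  k=1: S(1,0) = 118.8620; S(1,1) = 106.8385
  k=2: S(2,0) = 125.3721; S(2,1) = 112.6900; S(2,2) = 101.2908
  k=3: S(3,0) = 132.2387; S(3,1) = 118.8620; S(3,2) = 106.8385; S(3,3) = 96.0312
Terminal payoffs V(N, i) = max(K - S_T, 0):
  V(3,0) = 0.000000; V(3,1) = 1.487977; V(3,2) = 13.511535; V(3,3) = 24.318843
Backward induction: V(k, i) = exp(-r*dt) * [p * V(k+1, i) + (1-p) * V(k+1, i+1)].
  V(2,0) = exp(-r*dt) * [p*0.000000 + (1-p)*1.487977] = 0.757955
  V(2,1) = exp(-r*dt) * [p*1.487977 + (1-p)*13.511535] = 7.611745
  V(2,2) = exp(-r*dt) * [p*13.511535 + (1-p)*24.318843] = 19.008754
  V(1,0) = exp(-r*dt) * [p*0.757955 + (1-p)*7.611745] = 4.248740
  V(1,1) = exp(-r*dt) * [p*7.611745 + (1-p)*19.008754] = 13.412788
  V(0,0) = exp(-r*dt) * [p*4.248740 + (1-p)*13.412788] = 8.914304


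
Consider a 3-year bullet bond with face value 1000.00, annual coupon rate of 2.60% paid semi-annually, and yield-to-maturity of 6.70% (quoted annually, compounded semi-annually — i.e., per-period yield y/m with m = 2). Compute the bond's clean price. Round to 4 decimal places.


Coupon per period c = face * coupon_rate / m = 13.000000
Periods per year m = 2; per-period yield y/m = 0.033500
Number of cashflows N = 6
Cashflows (t years, CF_t, discount factor 1/(1+y/m)^(m*t), PV):
  t = 0.5000: CF_t = 13.000000, DF = 0.967586, PV = 12.578616
  t = 1.0000: CF_t = 13.000000, DF = 0.936222, PV = 12.170891
  t = 1.5000: CF_t = 13.000000, DF = 0.905876, PV = 11.776383
  t = 2.0000: CF_t = 13.000000, DF = 0.876512, PV = 11.394662
  t = 2.5000: CF_t = 13.000000, DF = 0.848101, PV = 11.025314
  t = 3.0000: CF_t = 1013.000000, DF = 0.820611, PV = 831.278522
Price P = sum_t PV_t = 890.224387

Answer: Price = 890.2244


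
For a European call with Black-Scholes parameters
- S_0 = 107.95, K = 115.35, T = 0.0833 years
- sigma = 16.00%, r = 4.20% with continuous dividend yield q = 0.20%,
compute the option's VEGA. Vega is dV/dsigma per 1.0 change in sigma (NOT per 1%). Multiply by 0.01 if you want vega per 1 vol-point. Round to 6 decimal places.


Answer: Vega = 5.060086

Derivation:
d1 = -1.3405417733; d2 = -1.3867205563
phi(d1) = 0.1624370631; exp(-qT) = 0.9998334139; exp(-rT) = 0.9965075130
Vega = S * exp(-qT) * phi(d1) * sqrt(T) = 107.9500 * 0.9998334139 * 0.1624370631 * 0.2886173938 = 5.060086


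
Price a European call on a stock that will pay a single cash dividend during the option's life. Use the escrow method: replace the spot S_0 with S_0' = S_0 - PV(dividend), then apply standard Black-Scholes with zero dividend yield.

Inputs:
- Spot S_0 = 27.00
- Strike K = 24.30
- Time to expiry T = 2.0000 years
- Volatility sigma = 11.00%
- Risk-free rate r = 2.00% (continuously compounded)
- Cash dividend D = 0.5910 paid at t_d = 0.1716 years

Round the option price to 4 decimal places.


Answer: Price = 3.5334

Derivation:
PV(D) = D * exp(-r * t_d) = 0.5910 * 0.99657388 = 0.58897516
S_0' = S_0 - PV(D) = 27.0000 - 0.58897516 = 26.41102484
d1 = (ln(S_0'/K) + (r + sigma^2/2)*T) / (sigma*sqrt(T)) = 0.87041746
d2 = d1 - sigma*sqrt(T) = 0.71485397
exp(-rT) = 0.96078944
N(d1) = 0.80796385; N(d2) = 0.76265036
C = S_0' * N(d1) - K * exp(-rT) * N(d2) = 26.41102484 * 0.80796385 - 24.3000 * 0.96078944 * 0.76265036 = 3.5334


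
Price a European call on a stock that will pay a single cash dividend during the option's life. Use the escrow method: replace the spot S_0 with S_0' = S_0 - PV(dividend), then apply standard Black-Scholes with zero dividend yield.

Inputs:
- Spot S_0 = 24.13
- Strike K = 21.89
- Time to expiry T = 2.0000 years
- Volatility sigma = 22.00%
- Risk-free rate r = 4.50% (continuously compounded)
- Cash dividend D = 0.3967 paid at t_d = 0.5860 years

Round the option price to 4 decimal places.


PV(D) = D * exp(-r * t_d) = 0.3967 * 0.97397465 = 0.38637574
S_0' = S_0 - PV(D) = 24.1300 - 0.38637574 = 23.74362426
d1 = (ln(S_0'/K) + (r + sigma^2/2)*T) / (sigma*sqrt(T)) = 0.70609154
d2 = d1 - sigma*sqrt(T) = 0.39496455
exp(-rT) = 0.91393119
N(d1) = 0.75993439; N(d2) = 0.65356548
C = S_0' * N(d1) - K * exp(-rT) * N(d2) = 23.74362426 * 0.75993439 - 21.8900 * 0.91393119 * 0.65356548 = 4.9684

Answer: Price = 4.9684


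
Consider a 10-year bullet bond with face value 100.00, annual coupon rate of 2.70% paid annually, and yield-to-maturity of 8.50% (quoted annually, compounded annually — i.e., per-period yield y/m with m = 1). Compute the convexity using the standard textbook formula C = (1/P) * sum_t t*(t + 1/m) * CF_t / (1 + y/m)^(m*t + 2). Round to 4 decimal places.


Answer: Convexity = 75.5077

Derivation:
Coupon per period c = face * coupon_rate / m = 2.700000
Periods per year m = 1; per-period yield y/m = 0.085000
Number of cashflows N = 10
Cashflows (t years, CF_t, discount factor 1/(1+y/m)^(m*t), PV):
  t = 1.0000: CF_t = 2.700000, DF = 0.921659, PV = 2.488479
  t = 2.0000: CF_t = 2.700000, DF = 0.849455, PV = 2.293529
  t = 3.0000: CF_t = 2.700000, DF = 0.782908, PV = 2.113852
  t = 4.0000: CF_t = 2.700000, DF = 0.721574, PV = 1.948251
  t = 5.0000: CF_t = 2.700000, DF = 0.665045, PV = 1.795623
  t = 6.0000: CF_t = 2.700000, DF = 0.612945, PV = 1.654952
  t = 7.0000: CF_t = 2.700000, DF = 0.564926, PV = 1.525301
  t = 8.0000: CF_t = 2.700000, DF = 0.520669, PV = 1.405808
  t = 9.0000: CF_t = 2.700000, DF = 0.479880, PV = 1.295675
  t = 10.0000: CF_t = 102.700000, DF = 0.442285, PV = 45.422712
Price P = sum_t PV_t = 61.944181
Convexity numerator sum_t t*(t + 1/m) * CF_t / (1+y/m)^(m*t + 2):
  t = 1.0000: term = 4.227704
  t = 2.0000: term = 11.689503
  t = 3.0000: term = 21.547472
  t = 4.0000: term = 33.099035
  t = 5.0000: term = 45.759034
  t = 6.0000: term = 59.043915
  t = 7.0000: term = 72.557807
  t = 8.0000: term = 85.980285
  t = 9.0000: term = 99.055628
  t = 10.0000: term = 4244.301925
Convexity = (1/P) * sum = 4677.262308 / 61.944181 = 75.507694


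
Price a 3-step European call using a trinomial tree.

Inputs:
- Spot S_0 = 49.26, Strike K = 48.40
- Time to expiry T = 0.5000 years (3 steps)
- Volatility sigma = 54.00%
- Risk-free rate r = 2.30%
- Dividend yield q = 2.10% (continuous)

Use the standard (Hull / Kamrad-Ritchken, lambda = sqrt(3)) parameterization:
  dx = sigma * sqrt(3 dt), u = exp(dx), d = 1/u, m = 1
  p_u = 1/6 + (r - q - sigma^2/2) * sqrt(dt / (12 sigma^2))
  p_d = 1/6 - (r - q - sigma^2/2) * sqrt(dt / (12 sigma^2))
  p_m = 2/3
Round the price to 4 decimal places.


dt = T/N = 0.166667; dx = sigma*sqrt(3*dt) = 0.381838
u = exp(dx) = 1.464974; d = 1/u = 0.682606
p_u = 0.135283, p_m = 0.666667, p_d = 0.198050
Discount per step: exp(-r*dt) = 0.996174
Stock lattice S(k, j) with j the centered position index:
  k=0: S(0,+0) = 49.2600
  k=1: S(1,-1) = 33.6252; S(1,+0) = 49.2600; S(1,+1) = 72.1646
  k=2: S(2,-2) = 22.9527; S(2,-1) = 33.6252; S(2,+0) = 49.2600; S(2,+1) = 72.1646; S(2,+2) = 105.7193
  k=3: S(3,-3) = 15.6677; S(3,-2) = 22.9527; S(3,-1) = 33.6252; S(3,+0) = 49.2600; S(3,+1) = 72.1646; S(3,+2) = 105.7193; S(3,+3) = 154.8761
Terminal payoffs V(N, j) = max(S_T - K, 0):
  V(3,-3) = 0.000000; V(3,-2) = 0.000000; V(3,-1) = 0.000000; V(3,+0) = 0.860000; V(3,+1) = 23.764631; V(3,+2) = 57.319326; V(3,+3) = 106.476090
Backward induction: V(k, j) = exp(-r*dt) * [p_u * V(k+1, j+1) + p_m * V(k+1, j) + p_d * V(k+1, j-1)]
  V(2,-2) = exp(-r*dt) * [p_u*0.000000 + p_m*0.000000 + p_d*0.000000] = 0.000000
  V(2,-1) = exp(-r*dt) * [p_u*0.860000 + p_m*0.000000 + p_d*0.000000] = 0.115899
  V(2,+0) = exp(-r*dt) * [p_u*23.764631 + p_m*0.860000 + p_d*0.000000] = 3.773798
  V(2,+1) = exp(-r*dt) * [p_u*57.319326 + p_m*23.764631 + p_d*0.860000] = 23.676825
  V(2,+2) = exp(-r*dt) * [p_u*106.476090 + p_m*57.319326 + p_d*23.764631] = 57.104590
  V(1,-1) = exp(-r*dt) * [p_u*3.773798 + p_m*0.115899 + p_d*0.000000] = 0.585549
  V(1,+0) = exp(-r*dt) * [p_u*23.676825 + p_m*3.773798 + p_d*0.115899] = 5.719931
  V(1,+1) = exp(-r*dt) * [p_u*57.104590 + p_m*23.676825 + p_d*3.773798] = 24.164443
  V(0,+0) = exp(-r*dt) * [p_u*24.164443 + p_m*5.719931 + p_d*0.585549] = 7.170761

Answer: Price = V(0,0) = 7.1708


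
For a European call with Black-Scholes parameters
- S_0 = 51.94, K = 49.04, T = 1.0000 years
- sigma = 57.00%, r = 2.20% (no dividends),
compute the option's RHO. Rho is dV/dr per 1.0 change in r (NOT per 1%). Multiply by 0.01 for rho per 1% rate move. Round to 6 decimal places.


d1 = 0.4243910783; d2 = -0.1456089217
phi(d1) = 0.3645861418; exp(-qT) = 1.0000000000; exp(-rT) = 0.9782402351
N(d2) = 0.4421150623
Rho = K*T*exp(-rT)*N(d2) = 49.0400 * 1.0000 * 0.9782402351 * 0.4421150623 = 21.209542

Answer: Rho = 21.209542


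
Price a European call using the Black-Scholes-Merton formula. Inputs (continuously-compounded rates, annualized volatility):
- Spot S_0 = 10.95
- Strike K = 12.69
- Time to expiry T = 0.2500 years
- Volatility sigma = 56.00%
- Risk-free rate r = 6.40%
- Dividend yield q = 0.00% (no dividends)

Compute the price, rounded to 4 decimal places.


Answer: Price = 0.6756

Derivation:
d1 = (ln(S/K) + (r - q + 0.5*sigma^2) * T) / (sigma * sqrt(T)) = -0.32955295
d2 = d1 - sigma * sqrt(T) = -0.60955295
exp(-rT) = 0.98412732; exp(-qT) = 1.00000000
C = S_0 * exp(-qT) * N(d1) - K * exp(-rT) * N(d2)
N(d1) = 0.37086889; N(d2) = 0.27107899
C = 10.9500 * 1.00000000 * 0.37086889 - 12.6900 * 0.98412732 * 0.27107899 = 0.6756


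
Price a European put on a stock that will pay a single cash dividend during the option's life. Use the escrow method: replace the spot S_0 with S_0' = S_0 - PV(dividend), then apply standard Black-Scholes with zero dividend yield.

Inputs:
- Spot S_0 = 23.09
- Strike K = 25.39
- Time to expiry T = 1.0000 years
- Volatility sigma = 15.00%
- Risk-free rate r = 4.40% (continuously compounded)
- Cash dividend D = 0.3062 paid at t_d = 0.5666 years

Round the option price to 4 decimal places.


PV(D) = D * exp(-r * t_d) = 0.3062 * 0.97537780 = 0.29866068
S_0' = S_0 - PV(D) = 23.0900 - 0.29866068 = 22.79133932
d1 = (ln(S_0'/K) + (r + sigma^2/2)*T) / (sigma*sqrt(T)) = -0.35149858
d2 = d1 - sigma*sqrt(T) = -0.50149858
exp(-rT) = 0.95695396
N(-d1) = 0.63739283; N(-d2) = 0.69198986
P = K * exp(-rT) * N(-d2) - S_0' * N(-d1) = 25.3900 * 0.95695396 * 0.69198986 - 22.79133932 * 0.63739283 = 2.2863

Answer: Price = 2.2863


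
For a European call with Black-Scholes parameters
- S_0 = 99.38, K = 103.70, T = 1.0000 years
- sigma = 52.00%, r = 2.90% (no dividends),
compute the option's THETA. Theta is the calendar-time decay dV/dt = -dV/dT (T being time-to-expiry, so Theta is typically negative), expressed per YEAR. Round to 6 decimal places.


Answer: Theta = -11.161716

Derivation:
d1 = 0.2339399441; d2 = -0.2860600559
phi(d1) = 0.3881736523; exp(-qT) = 1.0000000000; exp(-rT) = 0.9714164645
Theta = -S*exp(-qT)*phi(d1)*sigma/(2*sqrt(T)) - r*K*exp(-rT)*N(d2) + q*S*exp(-qT)*N(d1)
N(d1) = 0.5924841987; N(d2) = 0.3874160622; sqrt(T) = 1.0000000000
Term 1 = -99.3800 * 1.0000000000 * 0.3881736523 * 0.5200 / (2 * 1.0000000000) = -10.0299413670
Term 2 = -0.0290 * 103.7000 * 0.9714164645 * 0.3874160622 = -1.1317743234
Term 3 = 0 (no dividend yield, q = 0)
Theta = -10.0299413670 + (-1.1317743234) + (0.0000000000) = -11.161716


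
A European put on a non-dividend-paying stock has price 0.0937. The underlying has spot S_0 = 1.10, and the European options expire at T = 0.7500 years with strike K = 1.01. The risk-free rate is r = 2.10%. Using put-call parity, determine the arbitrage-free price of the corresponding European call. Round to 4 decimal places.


Answer: Call price = 0.1995

Derivation:
Put-call parity: C - P = S_0 * exp(-qT) - K * exp(-rT).
S_0 * exp(-qT) = 1.1000 * 1.00000000 = 1.10000000
K * exp(-rT) = 1.0100 * 0.98437338 = 0.99421712
C = P + S*exp(-qT) - K*exp(-rT)
C = 0.0937 + 1.10000000 - 0.99421712 = 0.1995


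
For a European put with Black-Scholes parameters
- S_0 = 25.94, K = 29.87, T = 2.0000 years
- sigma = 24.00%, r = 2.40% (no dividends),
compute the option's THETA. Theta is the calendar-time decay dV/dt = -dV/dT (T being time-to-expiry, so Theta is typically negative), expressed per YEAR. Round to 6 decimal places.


Answer: Theta = -0.414535

Derivation:
d1 = -0.1044999328; d2 = -0.4439111878
phi(d1) = 0.3967699445; exp(-qT) = 1.0000000000; exp(-rT) = 0.9531337871
Theta = -S*exp(-qT)*phi(d1)*sigma/(2*sqrt(T)) + r*K*exp(-rT)*N(-d2) - q*S*exp(-qT)*N(-d1)
N(-d1) = 0.5416136892; N(-d2) = 0.6714466022; sqrt(T) = 1.4142135624
Term 1 = -25.9400 * 1.0000000000 * 0.3967699445 * 0.2400 / (2 * 1.4142135624) = -0.8733231784
Term 2 = 0.0240 * 29.8700 * 0.9531337871 * 0.6714466022 = 0.4587877461
Term 3 = 0 (no dividend yield, q = 0)
Theta = -0.8733231784 + (0.4587877461) + (0.0000000000) = -0.414535


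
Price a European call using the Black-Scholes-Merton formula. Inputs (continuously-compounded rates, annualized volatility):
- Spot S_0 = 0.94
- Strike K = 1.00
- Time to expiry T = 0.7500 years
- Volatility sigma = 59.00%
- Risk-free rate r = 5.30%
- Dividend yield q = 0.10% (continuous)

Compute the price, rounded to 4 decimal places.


Answer: Price = 0.1809

Derivation:
d1 = (ln(S/K) + (r - q + 0.5*sigma^2) * T) / (sigma * sqrt(T)) = 0.21070759
d2 = d1 - sigma * sqrt(T) = -0.30024739
exp(-rT) = 0.96102967; exp(-qT) = 0.99925028
C = S_0 * exp(-qT) * N(d1) - K * exp(-rT) * N(d2)
N(d1) = 0.58344228; N(d2) = 0.38199423
C = 0.9400 * 0.99925028 * 0.58344228 - 1.0000 * 0.96102967 * 0.38199423 = 0.1809


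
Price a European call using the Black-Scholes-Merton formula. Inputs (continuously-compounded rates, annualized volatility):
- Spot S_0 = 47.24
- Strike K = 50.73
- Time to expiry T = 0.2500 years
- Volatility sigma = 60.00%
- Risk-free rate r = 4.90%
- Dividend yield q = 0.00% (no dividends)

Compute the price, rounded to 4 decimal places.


Answer: Price = 4.4789

Derivation:
d1 = (ln(S/K) + (r - q + 0.5*sigma^2) * T) / (sigma * sqrt(T)) = -0.04675487
d2 = d1 - sigma * sqrt(T) = -0.34675487
exp(-rT) = 0.98782473; exp(-qT) = 1.00000000
C = S_0 * exp(-qT) * N(d1) - K * exp(-rT) * N(d2)
N(d1) = 0.48135430; N(d2) = 0.36438774
C = 47.2400 * 1.00000000 * 0.48135430 - 50.7300 * 0.98782473 * 0.36438774 = 4.4789


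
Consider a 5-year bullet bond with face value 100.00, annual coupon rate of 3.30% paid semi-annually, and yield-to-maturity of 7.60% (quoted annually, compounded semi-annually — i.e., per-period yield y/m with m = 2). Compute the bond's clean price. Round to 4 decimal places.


Answer: Price = 82.3866

Derivation:
Coupon per period c = face * coupon_rate / m = 1.650000
Periods per year m = 2; per-period yield y/m = 0.038000
Number of cashflows N = 10
Cashflows (t years, CF_t, discount factor 1/(1+y/m)^(m*t), PV):
  t = 0.5000: CF_t = 1.650000, DF = 0.963391, PV = 1.589595
  t = 1.0000: CF_t = 1.650000, DF = 0.928122, PV = 1.531402
  t = 1.5000: CF_t = 1.650000, DF = 0.894145, PV = 1.475339
  t = 2.0000: CF_t = 1.650000, DF = 0.861411, PV = 1.421329
  t = 2.5000: CF_t = 1.650000, DF = 0.829876, PV = 1.369295
  t = 3.0000: CF_t = 1.650000, DF = 0.799495, PV = 1.319167
  t = 3.5000: CF_t = 1.650000, DF = 0.770227, PV = 1.270874
  t = 4.0000: CF_t = 1.650000, DF = 0.742030, PV = 1.224349
  t = 4.5000: CF_t = 1.650000, DF = 0.714865, PV = 1.179527
  t = 5.0000: CF_t = 101.650000, DF = 0.688694, PV = 70.005772
Price P = sum_t PV_t = 82.386649


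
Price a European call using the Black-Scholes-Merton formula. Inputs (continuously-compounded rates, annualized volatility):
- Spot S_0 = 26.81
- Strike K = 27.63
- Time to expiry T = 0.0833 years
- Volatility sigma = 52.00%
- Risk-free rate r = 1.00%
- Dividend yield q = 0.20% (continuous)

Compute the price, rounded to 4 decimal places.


Answer: Price = 1.2579

Derivation:
d1 = (ln(S/K) + (r - q + 0.5*sigma^2) * T) / (sigma * sqrt(T)) = -0.12125866
d2 = d1 - sigma * sqrt(T) = -0.27133971
exp(-rT) = 0.99916735; exp(-qT) = 0.99983341
C = S_0 * exp(-qT) * N(d1) - K * exp(-rT) * N(d2)
N(d1) = 0.45174308; N(d2) = 0.39306488
C = 26.8100 * 0.99983341 * 0.45174308 - 27.6300 * 0.99916735 * 0.39306488 = 1.2579


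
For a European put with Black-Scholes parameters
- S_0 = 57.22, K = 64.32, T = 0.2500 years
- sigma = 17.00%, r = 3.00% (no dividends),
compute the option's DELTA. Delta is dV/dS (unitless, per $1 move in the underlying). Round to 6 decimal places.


Answer: Delta = -0.893498

Derivation:
d1 = -1.2453486735; d2 = -1.3303486735
phi(d1) = 0.1837121419; exp(-qT) = 1.0000000000; exp(-rT) = 0.9925280548
N(-d1) = 0.8934981943
Delta = -exp(-qT) * N(-d1) = -1.0000000000 * 0.8934981943 = -0.893498


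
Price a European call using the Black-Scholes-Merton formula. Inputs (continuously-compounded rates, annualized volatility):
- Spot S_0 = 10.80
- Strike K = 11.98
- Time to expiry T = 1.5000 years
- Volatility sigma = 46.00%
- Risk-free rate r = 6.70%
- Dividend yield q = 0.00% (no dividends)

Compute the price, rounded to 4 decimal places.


Answer: Price = 2.3823

Derivation:
d1 = (ln(S/K) + (r - q + 0.5*sigma^2) * T) / (sigma * sqrt(T)) = 0.27602473
d2 = d1 - sigma * sqrt(T) = -0.28735791
exp(-rT) = 0.90438511; exp(-qT) = 1.00000000
C = S_0 * exp(-qT) * N(d1) - K * exp(-rT) * N(d2)
N(d1) = 0.60873546; N(d2) = 0.38691914
C = 10.8000 * 1.00000000 * 0.60873546 - 11.9800 * 0.90438511 * 0.38691914 = 2.3823


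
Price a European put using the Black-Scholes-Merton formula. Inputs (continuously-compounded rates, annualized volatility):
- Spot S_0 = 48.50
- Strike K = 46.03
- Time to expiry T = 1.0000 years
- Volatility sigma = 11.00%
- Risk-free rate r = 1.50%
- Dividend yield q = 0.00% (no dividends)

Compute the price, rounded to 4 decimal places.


Answer: Price = 0.8532

Derivation:
d1 = (ln(S/K) + (r - q + 0.5*sigma^2) * T) / (sigma * sqrt(T)) = 0.66654946
d2 = d1 - sigma * sqrt(T) = 0.55654946
exp(-rT) = 0.98511194; exp(-qT) = 1.00000000
P = K * exp(-rT) * N(-d2) - S_0 * exp(-qT) * N(-d1)
N(-d1) = 0.25252998; N(-d2) = 0.28891765
P = 46.0300 * 0.98511194 * 0.28891765 - 48.5000 * 1.00000000 * 0.25252998 = 0.8532


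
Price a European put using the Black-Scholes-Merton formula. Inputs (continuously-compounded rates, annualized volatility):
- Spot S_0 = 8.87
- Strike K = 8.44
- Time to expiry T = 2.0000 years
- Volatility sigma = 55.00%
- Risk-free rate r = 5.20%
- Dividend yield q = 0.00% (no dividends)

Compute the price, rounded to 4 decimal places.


d1 = (ln(S/K) + (r - q + 0.5*sigma^2) * T) / (sigma * sqrt(T)) = 0.58650328
d2 = d1 - sigma * sqrt(T) = -0.19131418
exp(-rT) = 0.90122530; exp(-qT) = 1.00000000
P = K * exp(-rT) * N(-d2) - S_0 * exp(-qT) * N(-d1)
N(-d1) = 0.27876868; N(-d2) = 0.57586028
P = 8.4400 * 0.90122530 * 0.57586028 - 8.8700 * 1.00000000 * 0.27876868 = 1.9075

Answer: Price = 1.9075


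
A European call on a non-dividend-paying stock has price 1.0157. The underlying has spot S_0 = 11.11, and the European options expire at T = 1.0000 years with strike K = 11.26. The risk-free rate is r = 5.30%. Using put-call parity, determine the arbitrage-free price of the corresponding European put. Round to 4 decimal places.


Put-call parity: C - P = S_0 * exp(-qT) - K * exp(-rT).
S_0 * exp(-qT) = 11.1100 * 1.00000000 = 11.11000000
K * exp(-rT) = 11.2600 * 0.94838001 = 10.67875894
P = C - S*exp(-qT) + K*exp(-rT)
P = 1.0157 - 11.11000000 + 10.67875894 = 0.5845

Answer: Put price = 0.5845


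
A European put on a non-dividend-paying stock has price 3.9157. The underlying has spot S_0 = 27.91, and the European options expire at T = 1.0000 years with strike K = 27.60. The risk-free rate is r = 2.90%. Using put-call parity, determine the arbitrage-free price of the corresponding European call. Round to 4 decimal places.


Answer: Call price = 5.0146

Derivation:
Put-call parity: C - P = S_0 * exp(-qT) - K * exp(-rT).
S_0 * exp(-qT) = 27.9100 * 1.00000000 = 27.91000000
K * exp(-rT) = 27.6000 * 0.97141646 = 26.81109442
C = P + S*exp(-qT) - K*exp(-rT)
C = 3.9157 + 27.91000000 - 26.81109442 = 5.0146


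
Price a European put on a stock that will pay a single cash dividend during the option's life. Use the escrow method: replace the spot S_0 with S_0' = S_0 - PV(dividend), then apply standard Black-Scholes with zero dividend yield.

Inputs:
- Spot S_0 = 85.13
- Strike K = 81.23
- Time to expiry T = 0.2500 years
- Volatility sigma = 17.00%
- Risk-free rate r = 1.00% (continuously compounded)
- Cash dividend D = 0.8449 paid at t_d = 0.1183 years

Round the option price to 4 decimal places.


PV(D) = D * exp(-r * t_d) = 0.8449 * 0.99881770 = 0.84390107
S_0' = S_0 - PV(D) = 85.1300 - 0.84390107 = 84.28609893
d1 = (ln(S_0'/K) + (r + sigma^2/2)*T) / (sigma*sqrt(T)) = 0.50640958
d2 = d1 - sigma*sqrt(T) = 0.42140958
exp(-rT) = 0.99750312
N(-d1) = 0.30628458; N(-d2) = 0.33672801
P = K * exp(-rT) * N(-d2) - S_0' * N(-d1) = 81.2300 * 0.99750312 * 0.33672801 - 84.28609893 * 0.30628458 = 1.4686

Answer: Price = 1.4686


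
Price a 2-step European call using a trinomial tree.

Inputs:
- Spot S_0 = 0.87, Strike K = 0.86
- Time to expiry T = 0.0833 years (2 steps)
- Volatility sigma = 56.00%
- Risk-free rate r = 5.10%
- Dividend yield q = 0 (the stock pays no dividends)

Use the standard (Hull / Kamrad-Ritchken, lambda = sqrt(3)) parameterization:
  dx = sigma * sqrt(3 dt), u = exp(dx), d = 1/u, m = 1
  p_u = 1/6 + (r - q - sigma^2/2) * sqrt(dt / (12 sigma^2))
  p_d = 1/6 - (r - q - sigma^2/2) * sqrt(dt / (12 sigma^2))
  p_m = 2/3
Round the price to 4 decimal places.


dt = T/N = 0.041650; dx = sigma*sqrt(3*dt) = 0.197950
u = exp(dx) = 1.218902; d = 1/u = 0.820411
p_u = 0.155536, p_m = 0.666667, p_d = 0.177797
Discount per step: exp(-r*dt) = 0.997878
Stock lattice S(k, j) with j the centered position index:
  k=0: S(0,+0) = 0.8700
  k=1: S(1,-1) = 0.7138; S(1,+0) = 0.8700; S(1,+1) = 1.0604
  k=2: S(2,-2) = 0.5856; S(2,-1) = 0.7138; S(2,+0) = 0.8700; S(2,+1) = 1.0604; S(2,+2) = 1.2926
Terminal payoffs V(N, j) = max(S_T - K, 0):
  V(2,-2) = 0.000000; V(2,-1) = 0.000000; V(2,+0) = 0.010000; V(2,+1) = 0.200445; V(2,+2) = 0.432578
Backward induction: V(k, j) = exp(-r*dt) * [p_u * V(k+1, j+1) + p_m * V(k+1, j) + p_d * V(k+1, j-1)]
  V(1,-1) = exp(-r*dt) * [p_u*0.010000 + p_m*0.000000 + p_d*0.000000] = 0.001552
  V(1,+0) = exp(-r*dt) * [p_u*0.200445 + p_m*0.010000 + p_d*0.000000] = 0.037763
  V(1,+1) = exp(-r*dt) * [p_u*0.432578 + p_m*0.200445 + p_d*0.010000] = 0.202259
  V(0,+0) = exp(-r*dt) * [p_u*0.202259 + p_m*0.037763 + p_d*0.001552] = 0.056789

Answer: Price = V(0,0) = 0.0568
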